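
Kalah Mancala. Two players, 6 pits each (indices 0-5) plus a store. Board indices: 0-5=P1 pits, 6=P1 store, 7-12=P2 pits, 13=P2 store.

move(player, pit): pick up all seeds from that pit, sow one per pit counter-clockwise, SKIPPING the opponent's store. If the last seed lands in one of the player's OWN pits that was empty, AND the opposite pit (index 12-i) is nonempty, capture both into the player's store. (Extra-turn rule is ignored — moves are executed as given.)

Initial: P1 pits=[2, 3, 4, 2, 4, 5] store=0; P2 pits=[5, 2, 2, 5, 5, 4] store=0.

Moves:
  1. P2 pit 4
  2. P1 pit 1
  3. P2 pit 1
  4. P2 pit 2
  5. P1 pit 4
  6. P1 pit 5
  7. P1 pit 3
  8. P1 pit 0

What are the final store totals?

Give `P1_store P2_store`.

Move 1: P2 pit4 -> P1=[3,4,5,2,4,5](0) P2=[5,2,2,5,0,5](1)
Move 2: P1 pit1 -> P1=[3,0,6,3,5,6](0) P2=[5,2,2,5,0,5](1)
Move 3: P2 pit1 -> P1=[3,0,6,3,5,6](0) P2=[5,0,3,6,0,5](1)
Move 4: P2 pit2 -> P1=[3,0,6,3,5,6](0) P2=[5,0,0,7,1,6](1)
Move 5: P1 pit4 -> P1=[3,0,6,3,0,7](1) P2=[6,1,1,7,1,6](1)
Move 6: P1 pit5 -> P1=[3,0,6,3,0,0](2) P2=[7,2,2,8,2,7](1)
Move 7: P1 pit3 -> P1=[3,0,6,0,1,1](3) P2=[7,2,2,8,2,7](1)
Move 8: P1 pit0 -> P1=[0,1,7,0,1,1](6) P2=[7,2,0,8,2,7](1)

Answer: 6 1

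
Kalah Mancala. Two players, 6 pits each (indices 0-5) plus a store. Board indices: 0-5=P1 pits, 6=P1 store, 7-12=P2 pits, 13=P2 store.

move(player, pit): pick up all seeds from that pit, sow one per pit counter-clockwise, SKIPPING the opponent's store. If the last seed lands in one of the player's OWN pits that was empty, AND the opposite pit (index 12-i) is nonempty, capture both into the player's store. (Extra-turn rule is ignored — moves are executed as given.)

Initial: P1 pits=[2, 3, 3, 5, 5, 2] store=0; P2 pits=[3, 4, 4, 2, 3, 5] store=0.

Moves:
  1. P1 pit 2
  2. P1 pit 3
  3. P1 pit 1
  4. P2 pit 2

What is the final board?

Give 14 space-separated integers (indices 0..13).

Move 1: P1 pit2 -> P1=[2,3,0,6,6,3](0) P2=[3,4,4,2,3,5](0)
Move 2: P1 pit3 -> P1=[2,3,0,0,7,4](1) P2=[4,5,5,2,3,5](0)
Move 3: P1 pit1 -> P1=[2,0,1,1,8,4](1) P2=[4,5,5,2,3,5](0)
Move 4: P2 pit2 -> P1=[3,0,1,1,8,4](1) P2=[4,5,0,3,4,6](1)

Answer: 3 0 1 1 8 4 1 4 5 0 3 4 6 1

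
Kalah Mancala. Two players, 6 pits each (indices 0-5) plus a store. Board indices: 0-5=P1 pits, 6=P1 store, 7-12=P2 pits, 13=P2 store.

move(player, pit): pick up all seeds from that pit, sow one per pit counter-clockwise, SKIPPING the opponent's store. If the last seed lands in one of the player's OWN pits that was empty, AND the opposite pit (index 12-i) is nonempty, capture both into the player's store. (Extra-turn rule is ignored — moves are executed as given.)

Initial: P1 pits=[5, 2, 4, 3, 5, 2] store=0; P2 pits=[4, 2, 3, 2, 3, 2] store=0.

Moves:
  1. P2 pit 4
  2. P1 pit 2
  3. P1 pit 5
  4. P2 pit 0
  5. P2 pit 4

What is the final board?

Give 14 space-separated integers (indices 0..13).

Answer: 6 2 0 4 6 0 2 0 4 4 3 0 5 1

Derivation:
Move 1: P2 pit4 -> P1=[6,2,4,3,5,2](0) P2=[4,2,3,2,0,3](1)
Move 2: P1 pit2 -> P1=[6,2,0,4,6,3](1) P2=[4,2,3,2,0,3](1)
Move 3: P1 pit5 -> P1=[6,2,0,4,6,0](2) P2=[5,3,3,2,0,3](1)
Move 4: P2 pit0 -> P1=[6,2,0,4,6,0](2) P2=[0,4,4,3,1,4](1)
Move 5: P2 pit4 -> P1=[6,2,0,4,6,0](2) P2=[0,4,4,3,0,5](1)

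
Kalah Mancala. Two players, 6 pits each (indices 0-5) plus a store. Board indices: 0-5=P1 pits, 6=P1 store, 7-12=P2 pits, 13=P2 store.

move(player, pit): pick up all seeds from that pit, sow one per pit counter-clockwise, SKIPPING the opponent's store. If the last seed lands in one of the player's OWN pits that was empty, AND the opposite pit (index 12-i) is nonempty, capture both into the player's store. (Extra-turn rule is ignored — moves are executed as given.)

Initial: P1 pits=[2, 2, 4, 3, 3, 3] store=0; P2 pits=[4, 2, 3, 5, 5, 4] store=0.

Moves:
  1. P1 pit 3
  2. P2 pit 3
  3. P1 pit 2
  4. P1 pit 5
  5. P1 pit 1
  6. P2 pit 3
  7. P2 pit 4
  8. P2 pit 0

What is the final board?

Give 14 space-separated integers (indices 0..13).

Move 1: P1 pit3 -> P1=[2,2,4,0,4,4](1) P2=[4,2,3,5,5,4](0)
Move 2: P2 pit3 -> P1=[3,3,4,0,4,4](1) P2=[4,2,3,0,6,5](1)
Move 3: P1 pit2 -> P1=[3,3,0,1,5,5](2) P2=[4,2,3,0,6,5](1)
Move 4: P1 pit5 -> P1=[3,3,0,1,5,0](3) P2=[5,3,4,1,6,5](1)
Move 5: P1 pit1 -> P1=[3,0,1,2,6,0](3) P2=[5,3,4,1,6,5](1)
Move 6: P2 pit3 -> P1=[3,0,1,2,6,0](3) P2=[5,3,4,0,7,5](1)
Move 7: P2 pit4 -> P1=[4,1,2,3,7,0](3) P2=[5,3,4,0,0,6](2)
Move 8: P2 pit0 -> P1=[4,1,2,3,7,0](3) P2=[0,4,5,1,1,7](2)

Answer: 4 1 2 3 7 0 3 0 4 5 1 1 7 2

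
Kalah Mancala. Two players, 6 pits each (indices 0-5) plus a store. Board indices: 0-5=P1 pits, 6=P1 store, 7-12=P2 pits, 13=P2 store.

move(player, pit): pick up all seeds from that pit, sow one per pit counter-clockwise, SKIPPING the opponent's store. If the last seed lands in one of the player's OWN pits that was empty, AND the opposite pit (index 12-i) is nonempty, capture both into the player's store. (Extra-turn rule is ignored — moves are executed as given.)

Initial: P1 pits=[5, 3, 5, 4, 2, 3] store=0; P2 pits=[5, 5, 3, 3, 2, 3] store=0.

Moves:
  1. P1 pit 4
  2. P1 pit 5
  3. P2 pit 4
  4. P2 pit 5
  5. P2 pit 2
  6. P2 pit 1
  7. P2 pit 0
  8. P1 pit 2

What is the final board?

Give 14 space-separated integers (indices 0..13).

Move 1: P1 pit4 -> P1=[5,3,5,4,0,4](1) P2=[5,5,3,3,2,3](0)
Move 2: P1 pit5 -> P1=[5,3,5,4,0,0](2) P2=[6,6,4,3,2,3](0)
Move 3: P2 pit4 -> P1=[5,3,5,4,0,0](2) P2=[6,6,4,3,0,4](1)
Move 4: P2 pit5 -> P1=[6,4,6,4,0,0](2) P2=[6,6,4,3,0,0](2)
Move 5: P2 pit2 -> P1=[6,4,6,4,0,0](2) P2=[6,6,0,4,1,1](3)
Move 6: P2 pit1 -> P1=[7,4,6,4,0,0](2) P2=[6,0,1,5,2,2](4)
Move 7: P2 pit0 -> P1=[7,4,6,4,0,0](2) P2=[0,1,2,6,3,3](5)
Move 8: P1 pit2 -> P1=[7,4,0,5,1,1](3) P2=[1,2,2,6,3,3](5)

Answer: 7 4 0 5 1 1 3 1 2 2 6 3 3 5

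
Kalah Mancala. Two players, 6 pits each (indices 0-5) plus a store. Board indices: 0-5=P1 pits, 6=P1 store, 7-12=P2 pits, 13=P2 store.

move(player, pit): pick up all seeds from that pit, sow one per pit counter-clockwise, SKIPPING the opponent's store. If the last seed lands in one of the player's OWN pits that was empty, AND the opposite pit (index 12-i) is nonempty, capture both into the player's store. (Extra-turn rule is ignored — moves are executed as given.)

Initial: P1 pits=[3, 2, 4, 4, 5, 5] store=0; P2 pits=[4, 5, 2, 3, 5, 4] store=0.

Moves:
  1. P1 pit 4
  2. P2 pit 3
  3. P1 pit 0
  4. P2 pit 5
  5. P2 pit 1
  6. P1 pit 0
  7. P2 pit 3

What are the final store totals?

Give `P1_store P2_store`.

Move 1: P1 pit4 -> P1=[3,2,4,4,0,6](1) P2=[5,6,3,3,5,4](0)
Move 2: P2 pit3 -> P1=[3,2,4,4,0,6](1) P2=[5,6,3,0,6,5](1)
Move 3: P1 pit0 -> P1=[0,3,5,5,0,6](1) P2=[5,6,3,0,6,5](1)
Move 4: P2 pit5 -> P1=[1,4,6,6,0,6](1) P2=[5,6,3,0,6,0](2)
Move 5: P2 pit1 -> P1=[2,4,6,6,0,6](1) P2=[5,0,4,1,7,1](3)
Move 6: P1 pit0 -> P1=[0,5,7,6,0,6](1) P2=[5,0,4,1,7,1](3)
Move 7: P2 pit3 -> P1=[0,5,7,6,0,6](1) P2=[5,0,4,0,8,1](3)

Answer: 1 3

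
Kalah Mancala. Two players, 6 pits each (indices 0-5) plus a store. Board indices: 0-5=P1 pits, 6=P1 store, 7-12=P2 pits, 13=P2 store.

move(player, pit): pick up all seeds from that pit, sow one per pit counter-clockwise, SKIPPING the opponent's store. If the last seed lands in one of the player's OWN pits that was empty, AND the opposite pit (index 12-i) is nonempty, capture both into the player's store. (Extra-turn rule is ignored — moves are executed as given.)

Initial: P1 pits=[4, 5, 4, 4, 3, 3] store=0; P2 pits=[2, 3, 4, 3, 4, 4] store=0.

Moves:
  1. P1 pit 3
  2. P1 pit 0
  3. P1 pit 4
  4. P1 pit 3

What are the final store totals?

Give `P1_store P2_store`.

Move 1: P1 pit3 -> P1=[4,5,4,0,4,4](1) P2=[3,3,4,3,4,4](0)
Move 2: P1 pit0 -> P1=[0,6,5,1,5,4](1) P2=[3,3,4,3,4,4](0)
Move 3: P1 pit4 -> P1=[0,6,5,1,0,5](2) P2=[4,4,5,3,4,4](0)
Move 4: P1 pit3 -> P1=[0,6,5,0,0,5](7) P2=[4,0,5,3,4,4](0)

Answer: 7 0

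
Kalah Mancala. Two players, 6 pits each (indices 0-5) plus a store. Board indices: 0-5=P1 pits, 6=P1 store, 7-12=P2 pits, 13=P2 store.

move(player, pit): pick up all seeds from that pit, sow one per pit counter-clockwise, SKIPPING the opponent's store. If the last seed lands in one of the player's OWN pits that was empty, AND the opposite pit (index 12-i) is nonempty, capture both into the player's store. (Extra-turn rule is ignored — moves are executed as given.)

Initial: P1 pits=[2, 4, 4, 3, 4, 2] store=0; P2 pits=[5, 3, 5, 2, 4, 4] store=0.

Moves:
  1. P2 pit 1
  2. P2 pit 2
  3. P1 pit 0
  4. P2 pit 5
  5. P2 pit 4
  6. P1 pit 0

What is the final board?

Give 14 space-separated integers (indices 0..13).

Move 1: P2 pit1 -> P1=[2,4,4,3,4,2](0) P2=[5,0,6,3,5,4](0)
Move 2: P2 pit2 -> P1=[3,5,4,3,4,2](0) P2=[5,0,0,4,6,5](1)
Move 3: P1 pit0 -> P1=[0,6,5,4,4,2](0) P2=[5,0,0,4,6,5](1)
Move 4: P2 pit5 -> P1=[1,7,6,5,4,2](0) P2=[5,0,0,4,6,0](2)
Move 5: P2 pit4 -> P1=[2,8,7,6,4,2](0) P2=[5,0,0,4,0,1](3)
Move 6: P1 pit0 -> P1=[0,9,8,6,4,2](0) P2=[5,0,0,4,0,1](3)

Answer: 0 9 8 6 4 2 0 5 0 0 4 0 1 3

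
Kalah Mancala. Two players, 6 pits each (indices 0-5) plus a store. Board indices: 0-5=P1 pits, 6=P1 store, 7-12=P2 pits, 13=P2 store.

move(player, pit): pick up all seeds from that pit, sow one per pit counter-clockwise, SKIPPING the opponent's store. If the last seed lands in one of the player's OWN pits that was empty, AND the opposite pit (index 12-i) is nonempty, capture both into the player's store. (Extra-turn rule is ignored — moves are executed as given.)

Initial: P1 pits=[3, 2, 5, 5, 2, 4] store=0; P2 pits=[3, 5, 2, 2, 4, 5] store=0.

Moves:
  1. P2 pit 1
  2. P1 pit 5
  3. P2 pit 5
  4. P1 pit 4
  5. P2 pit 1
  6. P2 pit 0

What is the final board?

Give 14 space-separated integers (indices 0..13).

Move 1: P2 pit1 -> P1=[3,2,5,5,2,4](0) P2=[3,0,3,3,5,6](1)
Move 2: P1 pit5 -> P1=[3,2,5,5,2,0](1) P2=[4,1,4,3,5,6](1)
Move 3: P2 pit5 -> P1=[4,3,6,6,3,0](1) P2=[4,1,4,3,5,0](2)
Move 4: P1 pit4 -> P1=[4,3,6,6,0,1](2) P2=[5,1,4,3,5,0](2)
Move 5: P2 pit1 -> P1=[4,3,6,6,0,1](2) P2=[5,0,5,3,5,0](2)
Move 6: P2 pit0 -> P1=[0,3,6,6,0,1](2) P2=[0,1,6,4,6,0](7)

Answer: 0 3 6 6 0 1 2 0 1 6 4 6 0 7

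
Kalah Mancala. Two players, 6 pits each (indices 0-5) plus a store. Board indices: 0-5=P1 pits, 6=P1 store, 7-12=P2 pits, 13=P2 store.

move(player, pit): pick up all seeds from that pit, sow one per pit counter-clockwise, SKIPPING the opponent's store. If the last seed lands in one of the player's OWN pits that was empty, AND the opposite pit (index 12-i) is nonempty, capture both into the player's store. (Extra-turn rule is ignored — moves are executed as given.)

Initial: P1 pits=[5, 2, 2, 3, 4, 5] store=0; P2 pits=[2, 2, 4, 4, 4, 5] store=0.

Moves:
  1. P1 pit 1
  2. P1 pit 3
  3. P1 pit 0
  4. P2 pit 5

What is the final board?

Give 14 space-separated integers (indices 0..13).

Answer: 1 2 5 2 6 7 1 3 2 4 4 4 0 1

Derivation:
Move 1: P1 pit1 -> P1=[5,0,3,4,4,5](0) P2=[2,2,4,4,4,5](0)
Move 2: P1 pit3 -> P1=[5,0,3,0,5,6](1) P2=[3,2,4,4,4,5](0)
Move 3: P1 pit0 -> P1=[0,1,4,1,6,7](1) P2=[3,2,4,4,4,5](0)
Move 4: P2 pit5 -> P1=[1,2,5,2,6,7](1) P2=[3,2,4,4,4,0](1)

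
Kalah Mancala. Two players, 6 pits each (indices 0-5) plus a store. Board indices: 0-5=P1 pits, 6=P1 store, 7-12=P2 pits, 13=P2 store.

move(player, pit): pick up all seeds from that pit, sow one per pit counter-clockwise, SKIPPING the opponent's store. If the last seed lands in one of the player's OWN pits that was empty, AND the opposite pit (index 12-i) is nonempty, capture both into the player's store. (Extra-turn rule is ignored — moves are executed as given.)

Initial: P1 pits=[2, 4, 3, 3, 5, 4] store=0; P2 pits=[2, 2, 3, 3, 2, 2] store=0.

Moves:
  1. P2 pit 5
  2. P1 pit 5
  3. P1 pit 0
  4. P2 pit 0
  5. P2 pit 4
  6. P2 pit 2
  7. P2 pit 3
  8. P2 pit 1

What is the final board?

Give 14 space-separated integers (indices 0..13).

Answer: 2 6 4 4 5 0 1 0 0 1 1 3 4 4

Derivation:
Move 1: P2 pit5 -> P1=[3,4,3,3,5,4](0) P2=[2,2,3,3,2,0](1)
Move 2: P1 pit5 -> P1=[3,4,3,3,5,0](1) P2=[3,3,4,3,2,0](1)
Move 3: P1 pit0 -> P1=[0,5,4,4,5,0](1) P2=[3,3,4,3,2,0](1)
Move 4: P2 pit0 -> P1=[0,5,4,4,5,0](1) P2=[0,4,5,4,2,0](1)
Move 5: P2 pit4 -> P1=[0,5,4,4,5,0](1) P2=[0,4,5,4,0,1](2)
Move 6: P2 pit2 -> P1=[1,5,4,4,5,0](1) P2=[0,4,0,5,1,2](3)
Move 7: P2 pit3 -> P1=[2,6,4,4,5,0](1) P2=[0,4,0,0,2,3](4)
Move 8: P2 pit1 -> P1=[2,6,4,4,5,0](1) P2=[0,0,1,1,3,4](4)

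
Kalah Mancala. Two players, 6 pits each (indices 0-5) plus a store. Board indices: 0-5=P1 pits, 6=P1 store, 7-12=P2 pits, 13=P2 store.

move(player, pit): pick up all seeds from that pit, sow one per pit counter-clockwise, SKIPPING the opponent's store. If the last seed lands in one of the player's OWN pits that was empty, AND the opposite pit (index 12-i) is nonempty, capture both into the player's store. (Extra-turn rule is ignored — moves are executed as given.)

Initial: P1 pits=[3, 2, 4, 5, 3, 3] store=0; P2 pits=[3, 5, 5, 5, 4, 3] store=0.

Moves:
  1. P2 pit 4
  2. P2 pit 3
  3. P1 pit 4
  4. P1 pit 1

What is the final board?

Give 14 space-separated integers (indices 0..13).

Answer: 5 0 5 6 1 5 1 4 5 5 0 1 5 2

Derivation:
Move 1: P2 pit4 -> P1=[4,3,4,5,3,3](0) P2=[3,5,5,5,0,4](1)
Move 2: P2 pit3 -> P1=[5,4,4,5,3,3](0) P2=[3,5,5,0,1,5](2)
Move 3: P1 pit4 -> P1=[5,4,4,5,0,4](1) P2=[4,5,5,0,1,5](2)
Move 4: P1 pit1 -> P1=[5,0,5,6,1,5](1) P2=[4,5,5,0,1,5](2)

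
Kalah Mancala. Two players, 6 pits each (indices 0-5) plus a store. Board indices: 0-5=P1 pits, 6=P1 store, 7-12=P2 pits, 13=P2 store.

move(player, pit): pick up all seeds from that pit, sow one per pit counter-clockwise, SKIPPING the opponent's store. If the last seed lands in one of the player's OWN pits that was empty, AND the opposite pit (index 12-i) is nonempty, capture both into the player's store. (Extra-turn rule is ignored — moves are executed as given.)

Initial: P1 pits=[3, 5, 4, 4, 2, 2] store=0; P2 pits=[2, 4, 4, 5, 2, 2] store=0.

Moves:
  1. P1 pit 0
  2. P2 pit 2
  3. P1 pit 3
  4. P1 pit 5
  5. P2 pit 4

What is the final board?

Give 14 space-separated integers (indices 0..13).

Answer: 1 6 5 0 3 0 2 4 6 0 6 0 4 2

Derivation:
Move 1: P1 pit0 -> P1=[0,6,5,5,2,2](0) P2=[2,4,4,5,2,2](0)
Move 2: P2 pit2 -> P1=[0,6,5,5,2,2](0) P2=[2,4,0,6,3,3](1)
Move 3: P1 pit3 -> P1=[0,6,5,0,3,3](1) P2=[3,5,0,6,3,3](1)
Move 4: P1 pit5 -> P1=[0,6,5,0,3,0](2) P2=[4,6,0,6,3,3](1)
Move 5: P2 pit4 -> P1=[1,6,5,0,3,0](2) P2=[4,6,0,6,0,4](2)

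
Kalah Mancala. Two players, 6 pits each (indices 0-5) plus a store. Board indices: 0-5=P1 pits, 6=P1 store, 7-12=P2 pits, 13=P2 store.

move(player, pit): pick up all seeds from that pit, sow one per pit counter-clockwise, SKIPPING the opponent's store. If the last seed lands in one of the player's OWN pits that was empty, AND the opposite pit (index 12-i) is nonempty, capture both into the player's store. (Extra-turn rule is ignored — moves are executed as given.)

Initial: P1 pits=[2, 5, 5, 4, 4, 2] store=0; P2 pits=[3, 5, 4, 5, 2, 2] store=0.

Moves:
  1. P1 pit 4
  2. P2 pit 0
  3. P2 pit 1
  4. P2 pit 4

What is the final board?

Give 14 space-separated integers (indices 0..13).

Answer: 4 7 5 4 0 3 1 0 0 6 7 0 4 2

Derivation:
Move 1: P1 pit4 -> P1=[2,5,5,4,0,3](1) P2=[4,6,4,5,2,2](0)
Move 2: P2 pit0 -> P1=[2,5,5,4,0,3](1) P2=[0,7,5,6,3,2](0)
Move 3: P2 pit1 -> P1=[3,6,5,4,0,3](1) P2=[0,0,6,7,4,3](1)
Move 4: P2 pit4 -> P1=[4,7,5,4,0,3](1) P2=[0,0,6,7,0,4](2)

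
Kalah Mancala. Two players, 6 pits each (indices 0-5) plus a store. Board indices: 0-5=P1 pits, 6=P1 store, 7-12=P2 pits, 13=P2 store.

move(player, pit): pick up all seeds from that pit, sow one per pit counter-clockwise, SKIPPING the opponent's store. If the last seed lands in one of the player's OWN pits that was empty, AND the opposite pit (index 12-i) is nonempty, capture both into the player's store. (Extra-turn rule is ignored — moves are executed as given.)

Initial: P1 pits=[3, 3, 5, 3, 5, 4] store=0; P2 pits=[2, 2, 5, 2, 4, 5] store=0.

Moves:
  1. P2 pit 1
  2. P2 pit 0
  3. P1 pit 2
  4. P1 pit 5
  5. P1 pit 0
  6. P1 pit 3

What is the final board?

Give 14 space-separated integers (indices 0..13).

Move 1: P2 pit1 -> P1=[3,3,5,3,5,4](0) P2=[2,0,6,3,4,5](0)
Move 2: P2 pit0 -> P1=[3,3,5,3,5,4](0) P2=[0,1,7,3,4,5](0)
Move 3: P1 pit2 -> P1=[3,3,0,4,6,5](1) P2=[1,1,7,3,4,5](0)
Move 4: P1 pit5 -> P1=[3,3,0,4,6,0](2) P2=[2,2,8,4,4,5](0)
Move 5: P1 pit0 -> P1=[0,4,1,5,6,0](2) P2=[2,2,8,4,4,5](0)
Move 6: P1 pit3 -> P1=[0,4,1,0,7,1](3) P2=[3,3,8,4,4,5](0)

Answer: 0 4 1 0 7 1 3 3 3 8 4 4 5 0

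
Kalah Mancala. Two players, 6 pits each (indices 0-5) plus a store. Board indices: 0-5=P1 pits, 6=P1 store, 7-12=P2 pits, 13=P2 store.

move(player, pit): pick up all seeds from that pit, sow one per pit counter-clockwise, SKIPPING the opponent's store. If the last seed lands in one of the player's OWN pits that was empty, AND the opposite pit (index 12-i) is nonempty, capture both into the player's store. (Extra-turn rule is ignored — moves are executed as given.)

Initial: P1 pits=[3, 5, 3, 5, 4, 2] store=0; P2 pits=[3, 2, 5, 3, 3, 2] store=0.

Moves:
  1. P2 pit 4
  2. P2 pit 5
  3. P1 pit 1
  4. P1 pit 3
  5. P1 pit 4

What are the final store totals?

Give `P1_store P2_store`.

Answer: 3 2

Derivation:
Move 1: P2 pit4 -> P1=[4,5,3,5,4,2](0) P2=[3,2,5,3,0,3](1)
Move 2: P2 pit5 -> P1=[5,6,3,5,4,2](0) P2=[3,2,5,3,0,0](2)
Move 3: P1 pit1 -> P1=[5,0,4,6,5,3](1) P2=[4,2,5,3,0,0](2)
Move 4: P1 pit3 -> P1=[5,0,4,0,6,4](2) P2=[5,3,6,3,0,0](2)
Move 5: P1 pit4 -> P1=[5,0,4,0,0,5](3) P2=[6,4,7,4,0,0](2)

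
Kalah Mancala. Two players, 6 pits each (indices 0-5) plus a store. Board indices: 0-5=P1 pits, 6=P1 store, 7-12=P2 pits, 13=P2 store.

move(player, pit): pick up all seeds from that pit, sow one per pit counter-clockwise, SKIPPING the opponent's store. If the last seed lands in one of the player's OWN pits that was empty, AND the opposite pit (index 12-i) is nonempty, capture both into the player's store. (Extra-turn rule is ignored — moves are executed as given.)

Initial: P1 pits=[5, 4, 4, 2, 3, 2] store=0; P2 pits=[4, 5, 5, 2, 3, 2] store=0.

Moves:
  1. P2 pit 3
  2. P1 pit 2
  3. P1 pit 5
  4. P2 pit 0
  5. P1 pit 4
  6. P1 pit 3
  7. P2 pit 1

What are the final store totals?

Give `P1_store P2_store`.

Move 1: P2 pit3 -> P1=[5,4,4,2,3,2](0) P2=[4,5,5,0,4,3](0)
Move 2: P1 pit2 -> P1=[5,4,0,3,4,3](1) P2=[4,5,5,0,4,3](0)
Move 3: P1 pit5 -> P1=[5,4,0,3,4,0](2) P2=[5,6,5,0,4,3](0)
Move 4: P2 pit0 -> P1=[5,4,0,3,4,0](2) P2=[0,7,6,1,5,4](0)
Move 5: P1 pit4 -> P1=[5,4,0,3,0,1](3) P2=[1,8,6,1,5,4](0)
Move 6: P1 pit3 -> P1=[5,4,0,0,1,2](4) P2=[1,8,6,1,5,4](0)
Move 7: P2 pit1 -> P1=[6,5,1,0,1,2](4) P2=[1,0,7,2,6,5](1)

Answer: 4 1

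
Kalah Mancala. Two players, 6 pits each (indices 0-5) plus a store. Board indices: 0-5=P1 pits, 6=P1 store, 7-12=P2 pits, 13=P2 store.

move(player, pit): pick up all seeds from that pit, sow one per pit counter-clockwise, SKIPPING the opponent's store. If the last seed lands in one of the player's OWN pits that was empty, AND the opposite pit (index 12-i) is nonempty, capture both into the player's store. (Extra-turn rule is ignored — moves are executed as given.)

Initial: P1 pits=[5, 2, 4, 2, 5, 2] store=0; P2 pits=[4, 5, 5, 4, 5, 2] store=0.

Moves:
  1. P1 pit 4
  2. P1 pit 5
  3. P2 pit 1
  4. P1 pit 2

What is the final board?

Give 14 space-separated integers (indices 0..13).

Answer: 6 3 0 3 1 1 3 6 0 7 5 6 3 1

Derivation:
Move 1: P1 pit4 -> P1=[5,2,4,2,0,3](1) P2=[5,6,6,4,5,2](0)
Move 2: P1 pit5 -> P1=[5,2,4,2,0,0](2) P2=[6,7,6,4,5,2](0)
Move 3: P2 pit1 -> P1=[6,3,4,2,0,0](2) P2=[6,0,7,5,6,3](1)
Move 4: P1 pit2 -> P1=[6,3,0,3,1,1](3) P2=[6,0,7,5,6,3](1)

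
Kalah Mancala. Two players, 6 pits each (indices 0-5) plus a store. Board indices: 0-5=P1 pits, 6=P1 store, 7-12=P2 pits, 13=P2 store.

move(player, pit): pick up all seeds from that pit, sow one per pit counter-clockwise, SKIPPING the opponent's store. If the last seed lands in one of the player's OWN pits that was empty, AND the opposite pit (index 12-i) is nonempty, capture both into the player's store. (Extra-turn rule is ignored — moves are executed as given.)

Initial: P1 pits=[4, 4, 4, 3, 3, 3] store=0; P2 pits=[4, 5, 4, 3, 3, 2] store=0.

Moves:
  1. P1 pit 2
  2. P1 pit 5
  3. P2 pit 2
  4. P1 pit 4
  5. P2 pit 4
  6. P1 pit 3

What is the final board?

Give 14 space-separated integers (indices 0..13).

Answer: 6 5 0 0 1 2 4 7 7 0 4 0 4 2

Derivation:
Move 1: P1 pit2 -> P1=[4,4,0,4,4,4](1) P2=[4,5,4,3,3,2](0)
Move 2: P1 pit5 -> P1=[4,4,0,4,4,0](2) P2=[5,6,5,3,3,2](0)
Move 3: P2 pit2 -> P1=[5,4,0,4,4,0](2) P2=[5,6,0,4,4,3](1)
Move 4: P1 pit4 -> P1=[5,4,0,4,0,1](3) P2=[6,7,0,4,4,3](1)
Move 5: P2 pit4 -> P1=[6,5,0,4,0,1](3) P2=[6,7,0,4,0,4](2)
Move 6: P1 pit3 -> P1=[6,5,0,0,1,2](4) P2=[7,7,0,4,0,4](2)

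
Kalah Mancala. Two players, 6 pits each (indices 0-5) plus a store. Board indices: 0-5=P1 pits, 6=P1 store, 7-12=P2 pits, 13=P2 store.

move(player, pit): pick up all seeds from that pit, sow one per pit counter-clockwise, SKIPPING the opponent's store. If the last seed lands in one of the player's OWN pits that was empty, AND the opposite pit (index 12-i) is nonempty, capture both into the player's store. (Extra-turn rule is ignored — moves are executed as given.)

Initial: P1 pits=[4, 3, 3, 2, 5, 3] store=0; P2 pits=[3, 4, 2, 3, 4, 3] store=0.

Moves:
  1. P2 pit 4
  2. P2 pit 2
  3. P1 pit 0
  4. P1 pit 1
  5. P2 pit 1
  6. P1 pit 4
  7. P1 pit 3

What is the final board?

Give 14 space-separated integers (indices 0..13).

Move 1: P2 pit4 -> P1=[5,4,3,2,5,3](0) P2=[3,4,2,3,0,4](1)
Move 2: P2 pit2 -> P1=[5,0,3,2,5,3](0) P2=[3,4,0,4,0,4](6)
Move 3: P1 pit0 -> P1=[0,1,4,3,6,4](0) P2=[3,4,0,4,0,4](6)
Move 4: P1 pit1 -> P1=[0,0,5,3,6,4](0) P2=[3,4,0,4,0,4](6)
Move 5: P2 pit1 -> P1=[0,0,5,3,6,4](0) P2=[3,0,1,5,1,5](6)
Move 6: P1 pit4 -> P1=[0,0,5,3,0,5](1) P2=[4,1,2,6,1,5](6)
Move 7: P1 pit3 -> P1=[0,0,5,0,1,6](2) P2=[4,1,2,6,1,5](6)

Answer: 0 0 5 0 1 6 2 4 1 2 6 1 5 6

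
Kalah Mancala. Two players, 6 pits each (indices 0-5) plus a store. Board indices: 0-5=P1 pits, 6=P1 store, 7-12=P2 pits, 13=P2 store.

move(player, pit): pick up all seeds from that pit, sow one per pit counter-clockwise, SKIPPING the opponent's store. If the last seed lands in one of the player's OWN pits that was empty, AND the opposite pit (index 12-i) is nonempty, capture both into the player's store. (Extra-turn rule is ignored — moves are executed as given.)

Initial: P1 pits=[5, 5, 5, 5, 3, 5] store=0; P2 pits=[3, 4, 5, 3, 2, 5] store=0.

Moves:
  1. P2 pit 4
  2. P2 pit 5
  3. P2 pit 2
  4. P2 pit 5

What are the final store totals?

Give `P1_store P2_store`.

Move 1: P2 pit4 -> P1=[5,5,5,5,3,5](0) P2=[3,4,5,3,0,6](1)
Move 2: P2 pit5 -> P1=[6,6,6,6,4,5](0) P2=[3,4,5,3,0,0](2)
Move 3: P2 pit2 -> P1=[7,6,6,6,4,5](0) P2=[3,4,0,4,1,1](3)
Move 4: P2 pit5 -> P1=[7,6,6,6,4,5](0) P2=[3,4,0,4,1,0](4)

Answer: 0 4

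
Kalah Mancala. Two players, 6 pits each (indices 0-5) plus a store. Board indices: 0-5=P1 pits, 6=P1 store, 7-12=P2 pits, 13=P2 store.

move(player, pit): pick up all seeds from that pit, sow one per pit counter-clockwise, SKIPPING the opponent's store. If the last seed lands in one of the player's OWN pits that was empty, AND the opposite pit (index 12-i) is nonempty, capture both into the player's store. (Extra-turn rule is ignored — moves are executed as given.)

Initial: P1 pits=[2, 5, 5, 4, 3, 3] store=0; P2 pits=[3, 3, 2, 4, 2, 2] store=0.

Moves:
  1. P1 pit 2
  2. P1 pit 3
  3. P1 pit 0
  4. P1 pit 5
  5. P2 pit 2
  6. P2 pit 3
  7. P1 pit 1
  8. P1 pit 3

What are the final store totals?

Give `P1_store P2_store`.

Move 1: P1 pit2 -> P1=[2,5,0,5,4,4](1) P2=[4,3,2,4,2,2](0)
Move 2: P1 pit3 -> P1=[2,5,0,0,5,5](2) P2=[5,4,2,4,2,2](0)
Move 3: P1 pit0 -> P1=[0,6,0,0,5,5](7) P2=[5,4,2,0,2,2](0)
Move 4: P1 pit5 -> P1=[0,6,0,0,5,0](8) P2=[6,5,3,1,2,2](0)
Move 5: P2 pit2 -> P1=[0,6,0,0,5,0](8) P2=[6,5,0,2,3,3](0)
Move 6: P2 pit3 -> P1=[0,6,0,0,5,0](8) P2=[6,5,0,0,4,4](0)
Move 7: P1 pit1 -> P1=[0,0,1,1,6,1](9) P2=[7,5,0,0,4,4](0)
Move 8: P1 pit3 -> P1=[0,0,1,0,7,1](9) P2=[7,5,0,0,4,4](0)

Answer: 9 0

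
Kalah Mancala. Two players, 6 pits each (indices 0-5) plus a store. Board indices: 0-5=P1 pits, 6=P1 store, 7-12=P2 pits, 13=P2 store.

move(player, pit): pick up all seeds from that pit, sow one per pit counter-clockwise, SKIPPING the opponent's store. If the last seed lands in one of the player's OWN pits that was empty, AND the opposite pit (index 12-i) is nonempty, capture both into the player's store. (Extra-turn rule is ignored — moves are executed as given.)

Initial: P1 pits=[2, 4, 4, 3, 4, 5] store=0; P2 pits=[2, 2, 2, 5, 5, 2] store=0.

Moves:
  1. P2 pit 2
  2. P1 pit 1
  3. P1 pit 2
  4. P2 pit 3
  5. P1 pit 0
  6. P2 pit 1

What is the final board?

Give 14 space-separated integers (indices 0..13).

Answer: 0 2 0 6 6 7 1 3 0 1 0 7 3 4

Derivation:
Move 1: P2 pit2 -> P1=[2,4,4,3,4,5](0) P2=[2,2,0,6,6,2](0)
Move 2: P1 pit1 -> P1=[2,0,5,4,5,6](0) P2=[2,2,0,6,6,2](0)
Move 3: P1 pit2 -> P1=[2,0,0,5,6,7](1) P2=[3,2,0,6,6,2](0)
Move 4: P2 pit3 -> P1=[3,1,1,5,6,7](1) P2=[3,2,0,0,7,3](1)
Move 5: P1 pit0 -> P1=[0,2,2,6,6,7](1) P2=[3,2,0,0,7,3](1)
Move 6: P2 pit1 -> P1=[0,2,0,6,6,7](1) P2=[3,0,1,0,7,3](4)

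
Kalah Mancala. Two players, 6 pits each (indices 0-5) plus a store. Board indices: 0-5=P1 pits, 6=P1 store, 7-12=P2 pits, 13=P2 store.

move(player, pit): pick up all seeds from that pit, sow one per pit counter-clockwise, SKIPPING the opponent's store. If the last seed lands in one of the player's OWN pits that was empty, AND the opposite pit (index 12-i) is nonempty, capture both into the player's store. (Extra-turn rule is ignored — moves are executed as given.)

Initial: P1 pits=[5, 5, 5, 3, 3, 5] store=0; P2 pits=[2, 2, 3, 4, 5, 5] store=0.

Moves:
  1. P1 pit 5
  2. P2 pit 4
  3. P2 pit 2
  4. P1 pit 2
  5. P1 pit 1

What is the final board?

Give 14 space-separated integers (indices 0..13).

Move 1: P1 pit5 -> P1=[5,5,5,3,3,0](1) P2=[3,3,4,5,5,5](0)
Move 2: P2 pit4 -> P1=[6,6,6,3,3,0](1) P2=[3,3,4,5,0,6](1)
Move 3: P2 pit2 -> P1=[6,6,6,3,3,0](1) P2=[3,3,0,6,1,7](2)
Move 4: P1 pit2 -> P1=[6,6,0,4,4,1](2) P2=[4,4,0,6,1,7](2)
Move 5: P1 pit1 -> P1=[6,0,1,5,5,2](3) P2=[5,4,0,6,1,7](2)

Answer: 6 0 1 5 5 2 3 5 4 0 6 1 7 2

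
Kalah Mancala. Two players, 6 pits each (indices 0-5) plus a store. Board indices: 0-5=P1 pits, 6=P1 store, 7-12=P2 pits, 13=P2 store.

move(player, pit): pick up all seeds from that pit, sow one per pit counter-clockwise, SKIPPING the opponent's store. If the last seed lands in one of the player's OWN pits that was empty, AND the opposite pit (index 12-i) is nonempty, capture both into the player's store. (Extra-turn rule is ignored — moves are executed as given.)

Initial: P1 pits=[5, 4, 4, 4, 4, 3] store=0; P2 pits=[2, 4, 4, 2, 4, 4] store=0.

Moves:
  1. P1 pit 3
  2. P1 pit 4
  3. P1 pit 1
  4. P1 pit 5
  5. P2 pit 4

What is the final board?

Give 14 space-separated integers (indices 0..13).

Answer: 6 1 6 1 1 0 3 5 6 6 3 0 5 1

Derivation:
Move 1: P1 pit3 -> P1=[5,4,4,0,5,4](1) P2=[3,4,4,2,4,4](0)
Move 2: P1 pit4 -> P1=[5,4,4,0,0,5](2) P2=[4,5,5,2,4,4](0)
Move 3: P1 pit1 -> P1=[5,0,5,1,1,6](2) P2=[4,5,5,2,4,4](0)
Move 4: P1 pit5 -> P1=[5,0,5,1,1,0](3) P2=[5,6,6,3,5,4](0)
Move 5: P2 pit4 -> P1=[6,1,6,1,1,0](3) P2=[5,6,6,3,0,5](1)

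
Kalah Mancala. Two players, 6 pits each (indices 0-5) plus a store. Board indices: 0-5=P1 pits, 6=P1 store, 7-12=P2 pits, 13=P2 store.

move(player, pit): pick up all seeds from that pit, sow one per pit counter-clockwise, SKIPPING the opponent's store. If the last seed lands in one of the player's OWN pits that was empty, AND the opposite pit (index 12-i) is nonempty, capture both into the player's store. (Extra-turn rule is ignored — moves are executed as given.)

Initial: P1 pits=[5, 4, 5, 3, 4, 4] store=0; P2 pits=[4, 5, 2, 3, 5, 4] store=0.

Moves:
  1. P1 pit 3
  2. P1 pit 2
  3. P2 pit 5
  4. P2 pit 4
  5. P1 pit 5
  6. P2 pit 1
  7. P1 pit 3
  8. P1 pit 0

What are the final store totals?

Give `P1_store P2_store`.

Move 1: P1 pit3 -> P1=[5,4,5,0,5,5](1) P2=[4,5,2,3,5,4](0)
Move 2: P1 pit2 -> P1=[5,4,0,1,6,6](2) P2=[5,5,2,3,5,4](0)
Move 3: P2 pit5 -> P1=[6,5,1,1,6,6](2) P2=[5,5,2,3,5,0](1)
Move 4: P2 pit4 -> P1=[7,6,2,1,6,6](2) P2=[5,5,2,3,0,1](2)
Move 5: P1 pit5 -> P1=[7,6,2,1,6,0](3) P2=[6,6,3,4,1,1](2)
Move 6: P2 pit1 -> P1=[8,6,2,1,6,0](3) P2=[6,0,4,5,2,2](3)
Move 7: P1 pit3 -> P1=[8,6,2,0,7,0](3) P2=[6,0,4,5,2,2](3)
Move 8: P1 pit0 -> P1=[0,7,3,1,8,1](4) P2=[7,1,4,5,2,2](3)

Answer: 4 3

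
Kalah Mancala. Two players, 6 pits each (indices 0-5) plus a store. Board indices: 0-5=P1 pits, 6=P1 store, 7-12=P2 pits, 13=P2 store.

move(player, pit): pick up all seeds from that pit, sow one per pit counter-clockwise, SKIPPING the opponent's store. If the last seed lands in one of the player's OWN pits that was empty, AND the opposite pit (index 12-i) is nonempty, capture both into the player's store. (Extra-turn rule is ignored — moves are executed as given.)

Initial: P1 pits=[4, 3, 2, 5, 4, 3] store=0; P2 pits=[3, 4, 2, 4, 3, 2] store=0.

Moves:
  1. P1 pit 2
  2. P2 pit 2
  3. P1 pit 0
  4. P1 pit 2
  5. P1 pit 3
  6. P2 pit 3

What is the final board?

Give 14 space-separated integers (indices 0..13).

Answer: 1 5 1 0 7 4 1 4 5 1 0 6 3 1

Derivation:
Move 1: P1 pit2 -> P1=[4,3,0,6,5,3](0) P2=[3,4,2,4,3,2](0)
Move 2: P2 pit2 -> P1=[4,3,0,6,5,3](0) P2=[3,4,0,5,4,2](0)
Move 3: P1 pit0 -> P1=[0,4,1,7,6,3](0) P2=[3,4,0,5,4,2](0)
Move 4: P1 pit2 -> P1=[0,4,0,8,6,3](0) P2=[3,4,0,5,4,2](0)
Move 5: P1 pit3 -> P1=[0,4,0,0,7,4](1) P2=[4,5,1,6,5,2](0)
Move 6: P2 pit3 -> P1=[1,5,1,0,7,4](1) P2=[4,5,1,0,6,3](1)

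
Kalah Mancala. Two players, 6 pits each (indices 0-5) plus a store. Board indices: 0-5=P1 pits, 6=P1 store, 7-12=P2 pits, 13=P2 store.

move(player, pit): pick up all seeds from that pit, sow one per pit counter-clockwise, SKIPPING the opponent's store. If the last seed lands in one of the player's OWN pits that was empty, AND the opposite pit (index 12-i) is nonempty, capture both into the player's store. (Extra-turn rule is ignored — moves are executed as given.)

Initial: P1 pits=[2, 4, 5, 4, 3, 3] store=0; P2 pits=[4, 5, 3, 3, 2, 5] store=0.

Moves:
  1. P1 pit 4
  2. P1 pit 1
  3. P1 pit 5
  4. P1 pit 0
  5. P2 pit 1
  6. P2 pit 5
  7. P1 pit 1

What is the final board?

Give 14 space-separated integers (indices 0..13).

Answer: 2 0 9 7 2 0 2 6 0 5 5 3 0 2

Derivation:
Move 1: P1 pit4 -> P1=[2,4,5,4,0,4](1) P2=[5,5,3,3,2,5](0)
Move 2: P1 pit1 -> P1=[2,0,6,5,1,5](1) P2=[5,5,3,3,2,5](0)
Move 3: P1 pit5 -> P1=[2,0,6,5,1,0](2) P2=[6,6,4,4,2,5](0)
Move 4: P1 pit0 -> P1=[0,1,7,5,1,0](2) P2=[6,6,4,4,2,5](0)
Move 5: P2 pit1 -> P1=[1,1,7,5,1,0](2) P2=[6,0,5,5,3,6](1)
Move 6: P2 pit5 -> P1=[2,2,8,6,2,0](2) P2=[6,0,5,5,3,0](2)
Move 7: P1 pit1 -> P1=[2,0,9,7,2,0](2) P2=[6,0,5,5,3,0](2)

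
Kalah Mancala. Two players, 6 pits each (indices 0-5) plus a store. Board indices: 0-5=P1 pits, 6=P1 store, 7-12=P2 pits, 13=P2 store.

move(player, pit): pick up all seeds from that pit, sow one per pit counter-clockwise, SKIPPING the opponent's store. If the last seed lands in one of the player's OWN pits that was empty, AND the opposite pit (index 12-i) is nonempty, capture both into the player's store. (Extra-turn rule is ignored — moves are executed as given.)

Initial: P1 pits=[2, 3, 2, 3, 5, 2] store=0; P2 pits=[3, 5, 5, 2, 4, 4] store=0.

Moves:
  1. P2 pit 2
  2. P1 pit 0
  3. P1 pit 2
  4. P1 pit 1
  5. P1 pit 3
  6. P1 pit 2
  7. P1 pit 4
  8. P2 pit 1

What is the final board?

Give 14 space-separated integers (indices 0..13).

Move 1: P2 pit2 -> P1=[3,3,2,3,5,2](0) P2=[3,5,0,3,5,5](1)
Move 2: P1 pit0 -> P1=[0,4,3,4,5,2](0) P2=[3,5,0,3,5,5](1)
Move 3: P1 pit2 -> P1=[0,4,0,5,6,3](0) P2=[3,5,0,3,5,5](1)
Move 4: P1 pit1 -> P1=[0,0,1,6,7,4](0) P2=[3,5,0,3,5,5](1)
Move 5: P1 pit3 -> P1=[0,0,1,0,8,5](1) P2=[4,6,1,3,5,5](1)
Move 6: P1 pit2 -> P1=[0,0,0,0,8,5](3) P2=[4,6,0,3,5,5](1)
Move 7: P1 pit4 -> P1=[0,0,0,0,0,6](4) P2=[5,7,1,4,6,6](1)
Move 8: P2 pit1 -> P1=[1,1,0,0,0,6](4) P2=[5,0,2,5,7,7](2)

Answer: 1 1 0 0 0 6 4 5 0 2 5 7 7 2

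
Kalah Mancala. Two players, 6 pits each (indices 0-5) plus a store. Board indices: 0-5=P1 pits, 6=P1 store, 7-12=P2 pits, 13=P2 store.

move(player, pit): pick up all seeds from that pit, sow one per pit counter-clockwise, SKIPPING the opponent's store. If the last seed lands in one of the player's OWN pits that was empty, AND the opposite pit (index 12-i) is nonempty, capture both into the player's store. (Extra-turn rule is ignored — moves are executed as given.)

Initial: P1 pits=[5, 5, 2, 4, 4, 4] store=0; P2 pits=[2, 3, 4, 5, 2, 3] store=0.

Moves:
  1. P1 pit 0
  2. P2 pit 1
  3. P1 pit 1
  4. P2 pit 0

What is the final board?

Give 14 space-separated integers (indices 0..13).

Answer: 0 0 4 6 6 6 1 0 1 6 7 3 3 0

Derivation:
Move 1: P1 pit0 -> P1=[0,6,3,5,5,5](0) P2=[2,3,4,5,2,3](0)
Move 2: P2 pit1 -> P1=[0,6,3,5,5,5](0) P2=[2,0,5,6,3,3](0)
Move 3: P1 pit1 -> P1=[0,0,4,6,6,6](1) P2=[3,0,5,6,3,3](0)
Move 4: P2 pit0 -> P1=[0,0,4,6,6,6](1) P2=[0,1,6,7,3,3](0)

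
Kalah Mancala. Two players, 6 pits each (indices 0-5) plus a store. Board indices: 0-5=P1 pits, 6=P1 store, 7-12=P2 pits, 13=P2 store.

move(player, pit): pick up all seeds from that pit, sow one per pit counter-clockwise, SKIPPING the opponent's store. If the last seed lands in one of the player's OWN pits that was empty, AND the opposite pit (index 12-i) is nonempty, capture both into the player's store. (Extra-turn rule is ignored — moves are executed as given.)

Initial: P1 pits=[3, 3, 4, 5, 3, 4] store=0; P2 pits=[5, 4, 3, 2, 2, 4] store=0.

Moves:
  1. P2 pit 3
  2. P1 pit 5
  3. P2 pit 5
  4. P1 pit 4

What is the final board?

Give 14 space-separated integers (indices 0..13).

Move 1: P2 pit3 -> P1=[3,3,4,5,3,4](0) P2=[5,4,3,0,3,5](0)
Move 2: P1 pit5 -> P1=[3,3,4,5,3,0](1) P2=[6,5,4,0,3,5](0)
Move 3: P2 pit5 -> P1=[4,4,5,6,3,0](1) P2=[6,5,4,0,3,0](1)
Move 4: P1 pit4 -> P1=[4,4,5,6,0,1](2) P2=[7,5,4,0,3,0](1)

Answer: 4 4 5 6 0 1 2 7 5 4 0 3 0 1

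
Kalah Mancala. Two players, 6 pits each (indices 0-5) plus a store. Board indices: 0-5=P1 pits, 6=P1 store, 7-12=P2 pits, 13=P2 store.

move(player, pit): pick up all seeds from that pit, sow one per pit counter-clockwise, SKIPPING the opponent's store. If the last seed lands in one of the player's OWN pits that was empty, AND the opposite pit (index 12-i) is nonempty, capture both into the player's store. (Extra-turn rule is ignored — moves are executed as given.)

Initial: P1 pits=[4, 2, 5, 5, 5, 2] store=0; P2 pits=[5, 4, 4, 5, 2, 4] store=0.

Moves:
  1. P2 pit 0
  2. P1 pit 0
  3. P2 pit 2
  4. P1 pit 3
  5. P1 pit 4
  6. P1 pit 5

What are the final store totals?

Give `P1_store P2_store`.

Answer: 3 1

Derivation:
Move 1: P2 pit0 -> P1=[4,2,5,5,5,2](0) P2=[0,5,5,6,3,5](0)
Move 2: P1 pit0 -> P1=[0,3,6,6,6,2](0) P2=[0,5,5,6,3,5](0)
Move 3: P2 pit2 -> P1=[1,3,6,6,6,2](0) P2=[0,5,0,7,4,6](1)
Move 4: P1 pit3 -> P1=[1,3,6,0,7,3](1) P2=[1,6,1,7,4,6](1)
Move 5: P1 pit4 -> P1=[1,3,6,0,0,4](2) P2=[2,7,2,8,5,6](1)
Move 6: P1 pit5 -> P1=[1,3,6,0,0,0](3) P2=[3,8,3,8,5,6](1)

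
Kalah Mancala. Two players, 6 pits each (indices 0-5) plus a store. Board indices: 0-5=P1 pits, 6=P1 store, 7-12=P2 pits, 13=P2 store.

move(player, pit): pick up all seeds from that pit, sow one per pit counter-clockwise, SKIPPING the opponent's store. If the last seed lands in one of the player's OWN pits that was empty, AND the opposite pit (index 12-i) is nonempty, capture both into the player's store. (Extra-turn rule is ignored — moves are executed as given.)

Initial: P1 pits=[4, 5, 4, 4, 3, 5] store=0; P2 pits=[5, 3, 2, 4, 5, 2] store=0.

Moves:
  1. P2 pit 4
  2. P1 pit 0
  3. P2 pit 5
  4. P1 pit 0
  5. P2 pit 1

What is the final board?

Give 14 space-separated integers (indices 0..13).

Answer: 0 0 6 5 4 6 0 5 0 3 5 0 0 12

Derivation:
Move 1: P2 pit4 -> P1=[5,6,5,4,3,5](0) P2=[5,3,2,4,0,3](1)
Move 2: P1 pit0 -> P1=[0,7,6,5,4,6](0) P2=[5,3,2,4,0,3](1)
Move 3: P2 pit5 -> P1=[1,8,6,5,4,6](0) P2=[5,3,2,4,0,0](2)
Move 4: P1 pit0 -> P1=[0,9,6,5,4,6](0) P2=[5,3,2,4,0,0](2)
Move 5: P2 pit1 -> P1=[0,0,6,5,4,6](0) P2=[5,0,3,5,0,0](12)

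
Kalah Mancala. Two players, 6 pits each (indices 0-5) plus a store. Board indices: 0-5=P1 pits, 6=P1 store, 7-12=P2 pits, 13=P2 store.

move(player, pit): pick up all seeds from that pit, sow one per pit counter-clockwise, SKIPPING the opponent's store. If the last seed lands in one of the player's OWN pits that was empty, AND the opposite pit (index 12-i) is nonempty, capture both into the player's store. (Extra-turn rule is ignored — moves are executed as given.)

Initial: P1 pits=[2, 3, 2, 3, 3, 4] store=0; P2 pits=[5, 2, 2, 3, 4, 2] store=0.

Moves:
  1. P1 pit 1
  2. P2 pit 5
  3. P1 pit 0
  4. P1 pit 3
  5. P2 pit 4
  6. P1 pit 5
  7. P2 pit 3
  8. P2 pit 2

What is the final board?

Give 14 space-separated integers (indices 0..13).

Move 1: P1 pit1 -> P1=[2,0,3,4,4,4](0) P2=[5,2,2,3,4,2](0)
Move 2: P2 pit5 -> P1=[3,0,3,4,4,4](0) P2=[5,2,2,3,4,0](1)
Move 3: P1 pit0 -> P1=[0,1,4,5,4,4](0) P2=[5,2,2,3,4,0](1)
Move 4: P1 pit3 -> P1=[0,1,4,0,5,5](1) P2=[6,3,2,3,4,0](1)
Move 5: P2 pit4 -> P1=[1,2,4,0,5,5](1) P2=[6,3,2,3,0,1](2)
Move 6: P1 pit5 -> P1=[1,2,4,0,5,0](2) P2=[7,4,3,4,0,1](2)
Move 7: P2 pit3 -> P1=[2,2,4,0,5,0](2) P2=[7,4,3,0,1,2](3)
Move 8: P2 pit2 -> P1=[2,2,4,0,5,0](2) P2=[7,4,0,1,2,3](3)

Answer: 2 2 4 0 5 0 2 7 4 0 1 2 3 3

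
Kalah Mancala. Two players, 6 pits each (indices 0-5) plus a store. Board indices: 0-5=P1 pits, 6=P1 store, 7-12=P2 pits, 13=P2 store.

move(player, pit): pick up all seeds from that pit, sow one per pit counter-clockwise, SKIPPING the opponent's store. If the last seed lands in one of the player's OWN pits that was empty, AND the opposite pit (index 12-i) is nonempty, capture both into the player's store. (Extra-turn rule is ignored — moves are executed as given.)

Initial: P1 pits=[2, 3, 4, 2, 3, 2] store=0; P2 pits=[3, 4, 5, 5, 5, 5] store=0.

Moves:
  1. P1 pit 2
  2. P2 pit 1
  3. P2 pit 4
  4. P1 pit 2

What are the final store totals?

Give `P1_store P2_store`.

Answer: 1 1

Derivation:
Move 1: P1 pit2 -> P1=[2,3,0,3,4,3](1) P2=[3,4,5,5,5,5](0)
Move 2: P2 pit1 -> P1=[2,3,0,3,4,3](1) P2=[3,0,6,6,6,6](0)
Move 3: P2 pit4 -> P1=[3,4,1,4,4,3](1) P2=[3,0,6,6,0,7](1)
Move 4: P1 pit2 -> P1=[3,4,0,5,4,3](1) P2=[3,0,6,6,0,7](1)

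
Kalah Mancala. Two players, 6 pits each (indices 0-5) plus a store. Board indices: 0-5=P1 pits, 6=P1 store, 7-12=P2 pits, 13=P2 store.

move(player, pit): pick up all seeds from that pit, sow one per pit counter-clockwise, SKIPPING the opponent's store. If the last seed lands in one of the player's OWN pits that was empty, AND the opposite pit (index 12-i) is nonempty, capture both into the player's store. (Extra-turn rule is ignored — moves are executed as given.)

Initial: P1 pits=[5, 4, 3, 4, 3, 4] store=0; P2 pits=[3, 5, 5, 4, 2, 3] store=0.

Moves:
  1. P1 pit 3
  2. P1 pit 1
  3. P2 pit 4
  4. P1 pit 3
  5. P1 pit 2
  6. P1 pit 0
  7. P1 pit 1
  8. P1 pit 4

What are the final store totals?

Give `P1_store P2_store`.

Move 1: P1 pit3 -> P1=[5,4,3,0,4,5](1) P2=[4,5,5,4,2,3](0)
Move 2: P1 pit1 -> P1=[5,0,4,1,5,6](1) P2=[4,5,5,4,2,3](0)
Move 3: P2 pit4 -> P1=[5,0,4,1,5,6](1) P2=[4,5,5,4,0,4](1)
Move 4: P1 pit3 -> P1=[5,0,4,0,6,6](1) P2=[4,5,5,4,0,4](1)
Move 5: P1 pit2 -> P1=[5,0,0,1,7,7](2) P2=[4,5,5,4,0,4](1)
Move 6: P1 pit0 -> P1=[0,1,1,2,8,8](2) P2=[4,5,5,4,0,4](1)
Move 7: P1 pit1 -> P1=[0,0,2,2,8,8](2) P2=[4,5,5,4,0,4](1)
Move 8: P1 pit4 -> P1=[0,0,2,2,0,9](3) P2=[5,6,6,5,1,5](1)

Answer: 3 1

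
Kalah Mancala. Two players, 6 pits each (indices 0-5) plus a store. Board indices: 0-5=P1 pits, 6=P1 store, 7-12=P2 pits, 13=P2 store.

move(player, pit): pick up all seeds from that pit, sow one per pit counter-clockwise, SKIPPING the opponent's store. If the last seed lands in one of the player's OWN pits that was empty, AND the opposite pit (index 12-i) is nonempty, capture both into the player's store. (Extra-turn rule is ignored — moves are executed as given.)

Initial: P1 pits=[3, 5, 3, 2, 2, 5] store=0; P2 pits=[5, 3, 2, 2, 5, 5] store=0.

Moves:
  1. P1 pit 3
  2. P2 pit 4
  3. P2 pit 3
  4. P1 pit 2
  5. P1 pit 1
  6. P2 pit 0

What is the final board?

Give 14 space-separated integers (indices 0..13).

Move 1: P1 pit3 -> P1=[3,5,3,0,3,6](0) P2=[5,3,2,2,5,5](0)
Move 2: P2 pit4 -> P1=[4,6,4,0,3,6](0) P2=[5,3,2,2,0,6](1)
Move 3: P2 pit3 -> P1=[4,6,4,0,3,6](0) P2=[5,3,2,0,1,7](1)
Move 4: P1 pit2 -> P1=[4,6,0,1,4,7](1) P2=[5,3,2,0,1,7](1)
Move 5: P1 pit1 -> P1=[4,0,1,2,5,8](2) P2=[6,3,2,0,1,7](1)
Move 6: P2 pit0 -> P1=[4,0,1,2,5,8](2) P2=[0,4,3,1,2,8](2)

Answer: 4 0 1 2 5 8 2 0 4 3 1 2 8 2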